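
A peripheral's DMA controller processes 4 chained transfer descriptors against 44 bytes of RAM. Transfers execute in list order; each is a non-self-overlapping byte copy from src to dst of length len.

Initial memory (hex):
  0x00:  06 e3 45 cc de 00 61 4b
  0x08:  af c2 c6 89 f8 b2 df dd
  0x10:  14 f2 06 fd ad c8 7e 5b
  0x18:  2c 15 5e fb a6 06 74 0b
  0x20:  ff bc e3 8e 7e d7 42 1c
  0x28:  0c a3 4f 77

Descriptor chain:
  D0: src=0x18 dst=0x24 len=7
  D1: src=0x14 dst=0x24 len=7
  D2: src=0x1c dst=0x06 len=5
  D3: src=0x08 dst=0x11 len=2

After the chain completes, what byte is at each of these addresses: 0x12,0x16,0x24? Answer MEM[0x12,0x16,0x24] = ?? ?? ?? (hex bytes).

#0 dst[0x24+7] := {0x2c,0x15,0x5e,0xfb,0xa6,0x06,0x74}
#1 dst[0x24+7] := {0xad,0xc8,0x7e,0x5b,0x2c,0x15,0x5e}
#2 dst[0x06+5] := {0xa6,0x06,0x74,0x0b,0xff}
#3 dst[0x11+2] := {0x74,0x0b}
query mem[0x12]=0x0b, mem[0x16]=0x7e, mem[0x24]=0xad

MEM[0x12,0x16,0x24] = 0b 7e ad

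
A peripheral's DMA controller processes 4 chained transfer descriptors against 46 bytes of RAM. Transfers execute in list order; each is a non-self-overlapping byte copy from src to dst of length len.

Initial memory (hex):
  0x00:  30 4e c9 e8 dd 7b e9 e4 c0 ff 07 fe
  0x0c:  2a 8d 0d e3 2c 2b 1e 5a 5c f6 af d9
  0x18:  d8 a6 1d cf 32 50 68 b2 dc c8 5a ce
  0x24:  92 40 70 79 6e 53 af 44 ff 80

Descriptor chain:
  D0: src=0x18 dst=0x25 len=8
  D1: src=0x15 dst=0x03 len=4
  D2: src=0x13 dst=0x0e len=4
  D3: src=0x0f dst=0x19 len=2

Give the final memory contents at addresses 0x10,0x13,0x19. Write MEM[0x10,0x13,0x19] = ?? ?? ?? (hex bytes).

#0 dst[0x25+8] := {0xd8,0xa6,0x1d,0xcf,0x32,0x50,0x68,0xb2}
#1 dst[0x03+4] := {0xf6,0xaf,0xd9,0xd8}
#2 dst[0x0e+4] := {0x5a,0x5c,0xf6,0xaf}
#3 dst[0x19+2] := {0x5c,0xf6}
query mem[0x10]=0xf6, mem[0x13]=0x5a, mem[0x19]=0x5c

MEM[0x10,0x13,0x19] = f6 5a 5c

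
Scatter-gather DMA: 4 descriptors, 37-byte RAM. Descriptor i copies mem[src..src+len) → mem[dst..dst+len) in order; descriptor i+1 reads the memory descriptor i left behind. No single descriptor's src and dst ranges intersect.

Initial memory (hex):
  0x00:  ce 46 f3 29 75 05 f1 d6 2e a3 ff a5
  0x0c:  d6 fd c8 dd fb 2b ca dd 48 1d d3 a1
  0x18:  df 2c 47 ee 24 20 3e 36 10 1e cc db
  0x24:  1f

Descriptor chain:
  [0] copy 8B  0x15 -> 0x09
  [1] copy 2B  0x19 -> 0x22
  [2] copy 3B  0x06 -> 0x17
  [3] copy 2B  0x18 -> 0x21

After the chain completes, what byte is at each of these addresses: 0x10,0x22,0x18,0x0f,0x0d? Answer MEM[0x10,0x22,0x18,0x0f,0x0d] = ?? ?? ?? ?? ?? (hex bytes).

  after D0: wrote 8B at 0x09 = 1dd3a1df2c47ee24
  after D1: wrote 2B at 0x22 = 2c47
  after D2: wrote 3B at 0x17 = f1d62e
  after D3: wrote 2B at 0x21 = d62e
query mem[0x10]=0x24, mem[0x22]=0x2e, mem[0x18]=0xd6, mem[0x0f]=0xee, mem[0x0d]=0x2c

MEM[0x10,0x22,0x18,0x0f,0x0d] = 24 2e d6 ee 2c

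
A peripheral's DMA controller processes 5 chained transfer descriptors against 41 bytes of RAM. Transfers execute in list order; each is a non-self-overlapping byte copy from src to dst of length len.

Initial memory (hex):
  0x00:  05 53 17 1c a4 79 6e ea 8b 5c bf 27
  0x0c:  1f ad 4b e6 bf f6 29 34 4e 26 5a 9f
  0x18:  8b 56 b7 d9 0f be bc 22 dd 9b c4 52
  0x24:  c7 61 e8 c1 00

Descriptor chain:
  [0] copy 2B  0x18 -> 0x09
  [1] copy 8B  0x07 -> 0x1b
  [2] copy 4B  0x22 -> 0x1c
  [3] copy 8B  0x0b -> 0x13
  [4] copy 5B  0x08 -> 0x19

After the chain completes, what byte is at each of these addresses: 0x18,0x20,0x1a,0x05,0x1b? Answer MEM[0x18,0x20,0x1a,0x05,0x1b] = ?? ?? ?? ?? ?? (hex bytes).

MEM[0x18,0x20,0x1a,0x05,0x1b] = bf 1f 8b 79 56

[0] 0x18->0x09 len=2 : 8b 56
[1] 0x07->0x1b len=8 : ea 8b 8b 56 27 1f ad 4b
[2] 0x22->0x1c len=4 : 4b 52 c7 61
[3] 0x0b->0x13 len=8 : 27 1f ad 4b e6 bf f6 29
[4] 0x08->0x19 len=5 : 8b 8b 56 27 1f
query mem[0x18]=0xbf, mem[0x20]=0x1f, mem[0x1a]=0x8b, mem[0x05]=0x79, mem[0x1b]=0x56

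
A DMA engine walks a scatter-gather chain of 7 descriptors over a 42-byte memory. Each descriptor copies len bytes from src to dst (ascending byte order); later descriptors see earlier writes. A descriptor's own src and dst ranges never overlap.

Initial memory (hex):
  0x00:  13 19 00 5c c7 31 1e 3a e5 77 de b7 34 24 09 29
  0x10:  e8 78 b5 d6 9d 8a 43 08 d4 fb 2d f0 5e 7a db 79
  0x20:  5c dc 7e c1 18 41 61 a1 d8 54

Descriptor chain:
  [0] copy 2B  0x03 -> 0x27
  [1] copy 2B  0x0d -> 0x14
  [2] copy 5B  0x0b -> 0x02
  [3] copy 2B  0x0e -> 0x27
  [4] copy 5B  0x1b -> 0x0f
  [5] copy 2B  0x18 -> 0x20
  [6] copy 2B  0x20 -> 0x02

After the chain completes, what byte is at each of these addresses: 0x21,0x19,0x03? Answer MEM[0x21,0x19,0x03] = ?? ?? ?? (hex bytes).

[0] 0x03->0x27 len=2 : 5c c7
[1] 0x0d->0x14 len=2 : 24 09
[2] 0x0b->0x02 len=5 : b7 34 24 09 29
[3] 0x0e->0x27 len=2 : 09 29
[4] 0x1b->0x0f len=5 : f0 5e 7a db 79
[5] 0x18->0x20 len=2 : d4 fb
[6] 0x20->0x02 len=2 : d4 fb
query mem[0x21]=0xfb, mem[0x19]=0xfb, mem[0x03]=0xfb

MEM[0x21,0x19,0x03] = fb fb fb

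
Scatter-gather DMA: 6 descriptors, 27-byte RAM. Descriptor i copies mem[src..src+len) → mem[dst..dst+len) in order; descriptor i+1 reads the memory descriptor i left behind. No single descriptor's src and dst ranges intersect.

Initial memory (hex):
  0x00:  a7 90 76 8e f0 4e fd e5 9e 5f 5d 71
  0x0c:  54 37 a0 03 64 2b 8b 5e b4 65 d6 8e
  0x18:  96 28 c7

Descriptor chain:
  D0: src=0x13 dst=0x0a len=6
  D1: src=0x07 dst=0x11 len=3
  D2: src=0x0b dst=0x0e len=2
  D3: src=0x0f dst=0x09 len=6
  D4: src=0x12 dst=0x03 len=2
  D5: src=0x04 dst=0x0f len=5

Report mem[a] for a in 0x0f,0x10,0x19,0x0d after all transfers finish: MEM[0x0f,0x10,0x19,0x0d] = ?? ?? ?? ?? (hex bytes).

[0] 0x13->0x0a len=6 : 5e b4 65 d6 8e 96
[1] 0x07->0x11 len=3 : e5 9e 5f
[2] 0x0b->0x0e len=2 : b4 65
[3] 0x0f->0x09 len=6 : 65 64 e5 9e 5f b4
[4] 0x12->0x03 len=2 : 9e 5f
[5] 0x04->0x0f len=5 : 5f 4e fd e5 9e
query mem[0x0f]=0x5f, mem[0x10]=0x4e, mem[0x19]=0x28, mem[0x0d]=0x5f

MEM[0x0f,0x10,0x19,0x0d] = 5f 4e 28 5f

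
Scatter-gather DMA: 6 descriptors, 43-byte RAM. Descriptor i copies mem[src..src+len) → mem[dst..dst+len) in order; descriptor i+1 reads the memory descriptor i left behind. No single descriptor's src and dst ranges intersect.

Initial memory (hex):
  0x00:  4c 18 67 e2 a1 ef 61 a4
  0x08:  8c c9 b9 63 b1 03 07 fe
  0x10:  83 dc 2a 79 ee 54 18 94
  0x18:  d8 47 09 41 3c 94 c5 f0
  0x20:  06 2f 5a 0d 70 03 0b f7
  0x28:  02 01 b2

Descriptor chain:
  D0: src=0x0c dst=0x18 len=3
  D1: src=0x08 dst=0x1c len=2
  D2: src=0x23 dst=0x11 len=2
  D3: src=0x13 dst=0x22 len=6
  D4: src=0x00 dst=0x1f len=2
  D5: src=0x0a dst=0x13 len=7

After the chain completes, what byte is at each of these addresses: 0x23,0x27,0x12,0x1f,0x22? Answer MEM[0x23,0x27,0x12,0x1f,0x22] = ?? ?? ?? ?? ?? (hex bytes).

MEM[0x23,0x27,0x12,0x1f,0x22] = ee b1 70 4c 79

D0: mem[0x18..0x1a] <- [b1 03 07]
D1: mem[0x1c..0x1d] <- [8c c9]
D2: mem[0x11..0x12] <- [0d 70]
D3: mem[0x22..0x27] <- [79 ee 54 18 94 b1]
D4: mem[0x1f..0x20] <- [4c 18]
D5: mem[0x13..0x19] <- [b9 63 b1 03 07 fe 83]
query mem[0x23]=0xee, mem[0x27]=0xb1, mem[0x12]=0x70, mem[0x1f]=0x4c, mem[0x22]=0x79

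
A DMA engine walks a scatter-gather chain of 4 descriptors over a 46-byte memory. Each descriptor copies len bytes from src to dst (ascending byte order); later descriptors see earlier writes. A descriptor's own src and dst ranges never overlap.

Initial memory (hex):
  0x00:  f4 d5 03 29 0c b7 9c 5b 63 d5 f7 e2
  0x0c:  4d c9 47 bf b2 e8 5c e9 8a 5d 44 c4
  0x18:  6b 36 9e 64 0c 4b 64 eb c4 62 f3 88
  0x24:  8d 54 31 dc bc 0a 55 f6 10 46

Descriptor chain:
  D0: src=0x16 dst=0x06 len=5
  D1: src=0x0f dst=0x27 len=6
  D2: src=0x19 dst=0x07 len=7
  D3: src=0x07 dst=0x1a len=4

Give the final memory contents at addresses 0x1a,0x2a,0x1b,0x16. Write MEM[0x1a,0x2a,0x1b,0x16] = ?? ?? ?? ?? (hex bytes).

  after D0: wrote 5B at 0x06 = 44c46b369e
  after D1: wrote 6B at 0x27 = bfb2e85ce98a
  after D2: wrote 7B at 0x07 = 369e640c4b64eb
  after D3: wrote 4B at 0x1a = 369e640c
query mem[0x1a]=0x36, mem[0x2a]=0x5c, mem[0x1b]=0x9e, mem[0x16]=0x44

MEM[0x1a,0x2a,0x1b,0x16] = 36 5c 9e 44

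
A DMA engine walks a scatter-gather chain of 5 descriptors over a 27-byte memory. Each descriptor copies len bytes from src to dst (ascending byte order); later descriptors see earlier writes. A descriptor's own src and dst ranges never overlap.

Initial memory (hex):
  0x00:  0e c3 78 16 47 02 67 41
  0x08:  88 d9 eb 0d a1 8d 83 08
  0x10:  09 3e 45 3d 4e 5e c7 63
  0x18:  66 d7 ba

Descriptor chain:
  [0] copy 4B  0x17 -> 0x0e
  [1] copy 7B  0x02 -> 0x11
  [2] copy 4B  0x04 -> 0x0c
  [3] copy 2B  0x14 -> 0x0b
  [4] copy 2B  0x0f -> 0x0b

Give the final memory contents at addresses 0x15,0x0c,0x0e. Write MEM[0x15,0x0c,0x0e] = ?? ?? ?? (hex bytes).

MEM[0x15,0x0c,0x0e] = 67 d7 67

[0] 0x17->0x0e len=4 : 63 66 d7 ba
[1] 0x02->0x11 len=7 : 78 16 47 02 67 41 88
[2] 0x04->0x0c len=4 : 47 02 67 41
[3] 0x14->0x0b len=2 : 02 67
[4] 0x0f->0x0b len=2 : 41 d7
query mem[0x15]=0x67, mem[0x0c]=0xd7, mem[0x0e]=0x67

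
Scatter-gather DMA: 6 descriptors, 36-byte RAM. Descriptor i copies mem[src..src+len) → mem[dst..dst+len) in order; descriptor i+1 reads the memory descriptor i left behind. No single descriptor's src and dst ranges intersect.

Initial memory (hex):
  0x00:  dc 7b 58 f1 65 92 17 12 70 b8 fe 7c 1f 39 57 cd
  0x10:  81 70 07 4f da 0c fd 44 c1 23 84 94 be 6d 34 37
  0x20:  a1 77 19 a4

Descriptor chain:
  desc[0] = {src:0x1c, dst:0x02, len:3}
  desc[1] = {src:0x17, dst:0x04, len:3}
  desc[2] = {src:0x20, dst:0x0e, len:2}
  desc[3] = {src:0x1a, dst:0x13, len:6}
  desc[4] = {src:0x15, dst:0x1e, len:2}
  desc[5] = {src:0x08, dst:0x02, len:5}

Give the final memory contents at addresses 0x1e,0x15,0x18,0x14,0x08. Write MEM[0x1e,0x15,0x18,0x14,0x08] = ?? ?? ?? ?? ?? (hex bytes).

MEM[0x1e,0x15,0x18,0x14,0x08] = be be 37 94 70

[0] 0x1c->0x02 len=3 : be 6d 34
[1] 0x17->0x04 len=3 : 44 c1 23
[2] 0x20->0x0e len=2 : a1 77
[3] 0x1a->0x13 len=6 : 84 94 be 6d 34 37
[4] 0x15->0x1e len=2 : be 6d
[5] 0x08->0x02 len=5 : 70 b8 fe 7c 1f
query mem[0x1e]=0xbe, mem[0x15]=0xbe, mem[0x18]=0x37, mem[0x14]=0x94, mem[0x08]=0x70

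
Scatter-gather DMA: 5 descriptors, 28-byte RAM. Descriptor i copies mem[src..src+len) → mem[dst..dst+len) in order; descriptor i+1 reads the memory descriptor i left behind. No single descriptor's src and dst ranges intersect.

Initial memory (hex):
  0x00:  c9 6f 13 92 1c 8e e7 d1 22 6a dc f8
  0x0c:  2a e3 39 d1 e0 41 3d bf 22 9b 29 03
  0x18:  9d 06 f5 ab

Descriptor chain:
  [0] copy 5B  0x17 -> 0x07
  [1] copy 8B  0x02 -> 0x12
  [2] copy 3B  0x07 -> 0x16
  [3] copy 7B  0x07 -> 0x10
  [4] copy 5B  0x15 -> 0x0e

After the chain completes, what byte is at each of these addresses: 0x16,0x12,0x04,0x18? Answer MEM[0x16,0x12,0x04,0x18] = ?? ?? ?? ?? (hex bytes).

[0] 0x17->0x07 len=5 : 03 9d 06 f5 ab
[1] 0x02->0x12 len=8 : 13 92 1c 8e e7 03 9d 06
[2] 0x07->0x16 len=3 : 03 9d 06
[3] 0x07->0x10 len=7 : 03 9d 06 f5 ab 2a e3
[4] 0x15->0x0e len=5 : 2a e3 9d 06 06
query mem[0x16]=0xe3, mem[0x12]=0x06, mem[0x04]=0x1c, mem[0x18]=0x06

MEM[0x16,0x12,0x04,0x18] = e3 06 1c 06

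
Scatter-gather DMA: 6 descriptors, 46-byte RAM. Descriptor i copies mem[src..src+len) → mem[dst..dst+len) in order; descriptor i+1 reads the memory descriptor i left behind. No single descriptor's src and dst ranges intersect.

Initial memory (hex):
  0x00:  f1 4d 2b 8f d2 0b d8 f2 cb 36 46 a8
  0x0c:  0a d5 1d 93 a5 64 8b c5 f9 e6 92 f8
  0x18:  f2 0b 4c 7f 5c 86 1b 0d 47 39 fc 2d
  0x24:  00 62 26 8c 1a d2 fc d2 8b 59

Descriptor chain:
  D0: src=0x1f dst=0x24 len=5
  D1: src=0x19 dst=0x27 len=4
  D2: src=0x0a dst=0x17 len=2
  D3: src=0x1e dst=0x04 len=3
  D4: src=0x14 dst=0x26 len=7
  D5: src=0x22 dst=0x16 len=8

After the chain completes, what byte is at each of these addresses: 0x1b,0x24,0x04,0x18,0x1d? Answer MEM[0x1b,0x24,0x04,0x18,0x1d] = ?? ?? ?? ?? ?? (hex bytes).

MEM[0x1b,0x24,0x04,0x18,0x1d] = e6 0d 1b 0d 46

  after D0: wrote 5B at 0x24 = 0d4739fc2d
  after D1: wrote 4B at 0x27 = 0b4c7f5c
  after D2: wrote 2B at 0x17 = 46a8
  after D3: wrote 3B at 0x04 = 1b0d47
  after D4: wrote 7B at 0x26 = f9e69246a80b4c
  after D5: wrote 8B at 0x16 = fc2d0d47f9e69246
query mem[0x1b]=0xe6, mem[0x24]=0x0d, mem[0x04]=0x1b, mem[0x18]=0x0d, mem[0x1d]=0x46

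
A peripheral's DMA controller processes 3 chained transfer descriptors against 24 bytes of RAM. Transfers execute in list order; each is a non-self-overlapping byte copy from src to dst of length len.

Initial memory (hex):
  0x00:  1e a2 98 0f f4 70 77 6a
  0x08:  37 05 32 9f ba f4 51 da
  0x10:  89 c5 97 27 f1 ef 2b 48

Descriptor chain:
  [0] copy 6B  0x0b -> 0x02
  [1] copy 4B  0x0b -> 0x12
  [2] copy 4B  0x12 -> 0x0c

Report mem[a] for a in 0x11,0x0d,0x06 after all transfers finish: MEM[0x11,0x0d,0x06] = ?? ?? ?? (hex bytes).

MEM[0x11,0x0d,0x06] = c5 ba da

D0: mem[0x02..0x07] <- [9f ba f4 51 da 89]
D1: mem[0x12..0x15] <- [9f ba f4 51]
D2: mem[0x0c..0x0f] <- [9f ba f4 51]
query mem[0x11]=0xc5, mem[0x0d]=0xba, mem[0x06]=0xda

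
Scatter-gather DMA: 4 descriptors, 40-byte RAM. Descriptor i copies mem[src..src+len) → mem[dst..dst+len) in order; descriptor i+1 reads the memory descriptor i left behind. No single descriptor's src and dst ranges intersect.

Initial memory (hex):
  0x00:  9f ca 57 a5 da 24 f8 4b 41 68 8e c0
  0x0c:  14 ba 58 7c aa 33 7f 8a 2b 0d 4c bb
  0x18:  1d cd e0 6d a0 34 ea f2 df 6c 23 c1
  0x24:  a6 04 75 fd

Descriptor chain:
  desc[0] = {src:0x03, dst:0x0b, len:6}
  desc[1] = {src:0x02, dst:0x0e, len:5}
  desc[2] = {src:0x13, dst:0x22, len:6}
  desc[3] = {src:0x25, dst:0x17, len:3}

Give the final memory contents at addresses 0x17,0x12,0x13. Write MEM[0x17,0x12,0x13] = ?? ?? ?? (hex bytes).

MEM[0x17,0x12,0x13] = 4c f8 8a

  after D0: wrote 6B at 0x0b = a5da24f84b41
  after D1: wrote 5B at 0x0e = 57a5da24f8
  after D2: wrote 6B at 0x22 = 8a2b0d4cbb1d
  after D3: wrote 3B at 0x17 = 4cbb1d
query mem[0x17]=0x4c, mem[0x12]=0xf8, mem[0x13]=0x8a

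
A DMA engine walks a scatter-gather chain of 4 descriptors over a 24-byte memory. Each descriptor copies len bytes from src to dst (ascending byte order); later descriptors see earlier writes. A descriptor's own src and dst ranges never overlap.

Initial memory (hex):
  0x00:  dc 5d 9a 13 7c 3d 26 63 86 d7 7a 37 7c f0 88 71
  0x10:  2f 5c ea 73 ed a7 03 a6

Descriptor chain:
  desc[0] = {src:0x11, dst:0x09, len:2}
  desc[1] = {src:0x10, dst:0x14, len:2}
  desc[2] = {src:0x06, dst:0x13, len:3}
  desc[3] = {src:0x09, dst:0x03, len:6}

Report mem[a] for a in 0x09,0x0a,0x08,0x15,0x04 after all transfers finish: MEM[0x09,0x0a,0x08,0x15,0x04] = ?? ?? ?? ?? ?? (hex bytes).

[0] 0x11->0x09 len=2 : 5c ea
[1] 0x10->0x14 len=2 : 2f 5c
[2] 0x06->0x13 len=3 : 26 63 86
[3] 0x09->0x03 len=6 : 5c ea 37 7c f0 88
query mem[0x09]=0x5c, mem[0x0a]=0xea, mem[0x08]=0x88, mem[0x15]=0x86, mem[0x04]=0xea

MEM[0x09,0x0a,0x08,0x15,0x04] = 5c ea 88 86 ea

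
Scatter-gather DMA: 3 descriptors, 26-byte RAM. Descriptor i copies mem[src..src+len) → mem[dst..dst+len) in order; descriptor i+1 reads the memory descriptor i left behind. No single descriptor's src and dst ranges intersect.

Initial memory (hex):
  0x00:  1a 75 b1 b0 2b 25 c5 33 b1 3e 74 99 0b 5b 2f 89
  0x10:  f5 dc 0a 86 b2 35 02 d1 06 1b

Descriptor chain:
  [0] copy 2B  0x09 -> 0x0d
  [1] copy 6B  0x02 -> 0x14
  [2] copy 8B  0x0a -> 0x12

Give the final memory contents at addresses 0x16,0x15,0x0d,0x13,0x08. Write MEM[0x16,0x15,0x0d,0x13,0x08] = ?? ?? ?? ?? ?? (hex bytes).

MEM[0x16,0x15,0x0d,0x13,0x08] = 74 3e 3e 99 b1

#0 dst[0x0d+2] := {0x3e,0x74}
#1 dst[0x14+6] := {0xb1,0xb0,0x2b,0x25,0xc5,0x33}
#2 dst[0x12+8] := {0x74,0x99,0x0b,0x3e,0x74,0x89,0xf5,0xdc}
query mem[0x16]=0x74, mem[0x15]=0x3e, mem[0x0d]=0x3e, mem[0x13]=0x99, mem[0x08]=0xb1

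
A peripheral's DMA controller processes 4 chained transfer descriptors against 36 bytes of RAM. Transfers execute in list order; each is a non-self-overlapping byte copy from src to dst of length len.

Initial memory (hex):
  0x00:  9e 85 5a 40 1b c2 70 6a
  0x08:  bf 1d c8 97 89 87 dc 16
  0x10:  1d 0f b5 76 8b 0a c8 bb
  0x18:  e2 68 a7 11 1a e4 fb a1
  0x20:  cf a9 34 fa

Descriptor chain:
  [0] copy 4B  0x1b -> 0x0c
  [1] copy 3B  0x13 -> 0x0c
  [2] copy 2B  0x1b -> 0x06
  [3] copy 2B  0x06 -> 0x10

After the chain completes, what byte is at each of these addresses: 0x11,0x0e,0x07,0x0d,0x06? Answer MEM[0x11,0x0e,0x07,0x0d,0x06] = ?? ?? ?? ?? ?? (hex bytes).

MEM[0x11,0x0e,0x07,0x0d,0x06] = 1a 0a 1a 8b 11

  after D0: wrote 4B at 0x0c = 111ae4fb
  after D1: wrote 3B at 0x0c = 768b0a
  after D2: wrote 2B at 0x06 = 111a
  after D3: wrote 2B at 0x10 = 111a
query mem[0x11]=0x1a, mem[0x0e]=0x0a, mem[0x07]=0x1a, mem[0x0d]=0x8b, mem[0x06]=0x11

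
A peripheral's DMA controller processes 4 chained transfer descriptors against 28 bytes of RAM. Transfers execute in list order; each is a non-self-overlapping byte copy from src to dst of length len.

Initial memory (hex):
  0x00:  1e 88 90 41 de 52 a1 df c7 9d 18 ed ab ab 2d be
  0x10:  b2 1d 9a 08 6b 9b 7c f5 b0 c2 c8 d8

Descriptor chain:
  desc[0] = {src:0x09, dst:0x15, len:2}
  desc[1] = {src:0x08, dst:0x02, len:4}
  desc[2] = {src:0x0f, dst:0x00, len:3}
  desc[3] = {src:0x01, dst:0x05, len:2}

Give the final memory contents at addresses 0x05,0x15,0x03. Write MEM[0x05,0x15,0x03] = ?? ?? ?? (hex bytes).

MEM[0x05,0x15,0x03] = b2 9d 9d

D0: mem[0x15..0x16] <- [9d 18]
D1: mem[0x02..0x05] <- [c7 9d 18 ed]
D2: mem[0x00..0x02] <- [be b2 1d]
D3: mem[0x05..0x06] <- [b2 1d]
query mem[0x05]=0xb2, mem[0x15]=0x9d, mem[0x03]=0x9d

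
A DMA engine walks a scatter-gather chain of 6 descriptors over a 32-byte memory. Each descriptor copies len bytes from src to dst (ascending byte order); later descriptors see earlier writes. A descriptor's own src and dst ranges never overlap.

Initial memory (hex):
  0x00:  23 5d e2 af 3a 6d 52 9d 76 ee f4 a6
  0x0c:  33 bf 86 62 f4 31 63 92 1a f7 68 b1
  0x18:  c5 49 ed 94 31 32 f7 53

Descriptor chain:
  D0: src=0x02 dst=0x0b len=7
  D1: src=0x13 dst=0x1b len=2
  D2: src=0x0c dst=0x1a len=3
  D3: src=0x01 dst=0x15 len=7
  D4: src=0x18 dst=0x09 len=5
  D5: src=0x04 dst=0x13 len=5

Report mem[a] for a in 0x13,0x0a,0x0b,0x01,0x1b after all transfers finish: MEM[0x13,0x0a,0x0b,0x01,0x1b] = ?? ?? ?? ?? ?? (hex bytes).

MEM[0x13,0x0a,0x0b,0x01,0x1b] = 3a 6d 52 5d 9d

D0: mem[0x0b..0x11] <- [e2 af 3a 6d 52 9d 76]
D1: mem[0x1b..0x1c] <- [92 1a]
D2: mem[0x1a..0x1c] <- [af 3a 6d]
D3: mem[0x15..0x1b] <- [5d e2 af 3a 6d 52 9d]
D4: mem[0x09..0x0d] <- [3a 6d 52 9d 6d]
D5: mem[0x13..0x17] <- [3a 6d 52 9d 76]
query mem[0x13]=0x3a, mem[0x0a]=0x6d, mem[0x0b]=0x52, mem[0x01]=0x5d, mem[0x1b]=0x9d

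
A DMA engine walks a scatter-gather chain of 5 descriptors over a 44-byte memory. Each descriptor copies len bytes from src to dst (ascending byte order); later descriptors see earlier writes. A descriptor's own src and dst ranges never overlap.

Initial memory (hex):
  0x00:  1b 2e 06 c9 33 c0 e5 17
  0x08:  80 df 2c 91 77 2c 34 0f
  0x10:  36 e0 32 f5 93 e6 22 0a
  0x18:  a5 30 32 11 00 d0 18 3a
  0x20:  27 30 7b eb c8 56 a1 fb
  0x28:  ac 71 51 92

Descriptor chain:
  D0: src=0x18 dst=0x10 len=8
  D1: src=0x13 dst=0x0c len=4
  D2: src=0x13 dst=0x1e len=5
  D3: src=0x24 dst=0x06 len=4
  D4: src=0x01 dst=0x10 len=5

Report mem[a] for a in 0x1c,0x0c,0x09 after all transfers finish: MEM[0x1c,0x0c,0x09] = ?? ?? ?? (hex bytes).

D0: mem[0x10..0x17] <- [a5 30 32 11 00 d0 18 3a]
D1: mem[0x0c..0x0f] <- [11 00 d0 18]
D2: mem[0x1e..0x22] <- [11 00 d0 18 3a]
D3: mem[0x06..0x09] <- [c8 56 a1 fb]
D4: mem[0x10..0x14] <- [2e 06 c9 33 c0]
query mem[0x1c]=0x00, mem[0x0c]=0x11, mem[0x09]=0xfb

MEM[0x1c,0x0c,0x09] = 00 11 fb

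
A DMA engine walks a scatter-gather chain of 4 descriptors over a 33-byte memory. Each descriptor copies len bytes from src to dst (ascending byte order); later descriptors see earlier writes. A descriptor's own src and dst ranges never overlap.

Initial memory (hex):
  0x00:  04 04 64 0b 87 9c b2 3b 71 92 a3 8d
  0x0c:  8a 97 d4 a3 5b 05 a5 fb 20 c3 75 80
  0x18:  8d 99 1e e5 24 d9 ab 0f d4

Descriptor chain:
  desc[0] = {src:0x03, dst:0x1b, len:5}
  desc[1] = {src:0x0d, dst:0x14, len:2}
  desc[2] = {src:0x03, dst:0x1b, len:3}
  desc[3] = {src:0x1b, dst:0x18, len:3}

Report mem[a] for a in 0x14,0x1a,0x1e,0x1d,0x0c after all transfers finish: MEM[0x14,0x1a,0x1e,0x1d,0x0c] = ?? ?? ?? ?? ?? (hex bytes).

[0] 0x03->0x1b len=5 : 0b 87 9c b2 3b
[1] 0x0d->0x14 len=2 : 97 d4
[2] 0x03->0x1b len=3 : 0b 87 9c
[3] 0x1b->0x18 len=3 : 0b 87 9c
query mem[0x14]=0x97, mem[0x1a]=0x9c, mem[0x1e]=0xb2, mem[0x1d]=0x9c, mem[0x0c]=0x8a

MEM[0x14,0x1a,0x1e,0x1d,0x0c] = 97 9c b2 9c 8a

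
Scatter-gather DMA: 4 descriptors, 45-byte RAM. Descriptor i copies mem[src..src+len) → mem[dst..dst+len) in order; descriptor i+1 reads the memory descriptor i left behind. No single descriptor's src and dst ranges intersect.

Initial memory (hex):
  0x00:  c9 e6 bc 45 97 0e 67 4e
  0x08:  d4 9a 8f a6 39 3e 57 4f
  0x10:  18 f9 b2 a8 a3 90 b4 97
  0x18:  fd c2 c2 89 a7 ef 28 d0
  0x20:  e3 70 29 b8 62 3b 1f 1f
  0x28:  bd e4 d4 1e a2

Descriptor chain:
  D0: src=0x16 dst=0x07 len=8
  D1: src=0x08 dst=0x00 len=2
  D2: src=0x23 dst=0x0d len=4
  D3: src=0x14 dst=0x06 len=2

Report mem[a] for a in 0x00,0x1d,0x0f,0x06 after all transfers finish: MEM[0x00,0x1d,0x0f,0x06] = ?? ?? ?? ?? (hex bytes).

MEM[0x00,0x1d,0x0f,0x06] = 97 ef 3b a3

  after D0: wrote 8B at 0x07 = b497fdc2c289a7ef
  after D1: wrote 2B at 0x00 = 97fd
  after D2: wrote 4B at 0x0d = b8623b1f
  after D3: wrote 2B at 0x06 = a390
query mem[0x00]=0x97, mem[0x1d]=0xef, mem[0x0f]=0x3b, mem[0x06]=0xa3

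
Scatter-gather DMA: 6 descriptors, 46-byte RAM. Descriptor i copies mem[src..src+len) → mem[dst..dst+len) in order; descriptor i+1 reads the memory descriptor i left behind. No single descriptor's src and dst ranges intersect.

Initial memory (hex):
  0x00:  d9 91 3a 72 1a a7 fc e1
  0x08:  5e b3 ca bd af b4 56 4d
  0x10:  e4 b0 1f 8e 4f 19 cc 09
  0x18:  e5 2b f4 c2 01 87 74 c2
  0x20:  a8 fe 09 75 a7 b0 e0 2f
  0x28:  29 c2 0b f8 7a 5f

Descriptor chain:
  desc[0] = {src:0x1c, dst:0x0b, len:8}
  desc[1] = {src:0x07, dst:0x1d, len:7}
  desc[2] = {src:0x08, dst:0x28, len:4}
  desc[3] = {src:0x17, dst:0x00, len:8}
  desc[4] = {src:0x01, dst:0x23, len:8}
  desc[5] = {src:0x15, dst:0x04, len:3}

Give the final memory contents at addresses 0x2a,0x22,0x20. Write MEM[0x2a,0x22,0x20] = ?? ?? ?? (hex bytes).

MEM[0x2a,0x22,0x20] = 5e 87 ca

#0 dst[0x0b+8] := {0x01,0x87,0x74,0xc2,0xa8,0xfe,0x09,0x75}
#1 dst[0x1d+7] := {0xe1,0x5e,0xb3,0xca,0x01,0x87,0x74}
#2 dst[0x28+4] := {0x5e,0xb3,0xca,0x01}
#3 dst[0x00+8] := {0x09,0xe5,0x2b,0xf4,0xc2,0x01,0xe1,0x5e}
#4 dst[0x23+8] := {0xe5,0x2b,0xf4,0xc2,0x01,0xe1,0x5e,0x5e}
#5 dst[0x04+3] := {0x19,0xcc,0x09}
query mem[0x2a]=0x5e, mem[0x22]=0x87, mem[0x20]=0xca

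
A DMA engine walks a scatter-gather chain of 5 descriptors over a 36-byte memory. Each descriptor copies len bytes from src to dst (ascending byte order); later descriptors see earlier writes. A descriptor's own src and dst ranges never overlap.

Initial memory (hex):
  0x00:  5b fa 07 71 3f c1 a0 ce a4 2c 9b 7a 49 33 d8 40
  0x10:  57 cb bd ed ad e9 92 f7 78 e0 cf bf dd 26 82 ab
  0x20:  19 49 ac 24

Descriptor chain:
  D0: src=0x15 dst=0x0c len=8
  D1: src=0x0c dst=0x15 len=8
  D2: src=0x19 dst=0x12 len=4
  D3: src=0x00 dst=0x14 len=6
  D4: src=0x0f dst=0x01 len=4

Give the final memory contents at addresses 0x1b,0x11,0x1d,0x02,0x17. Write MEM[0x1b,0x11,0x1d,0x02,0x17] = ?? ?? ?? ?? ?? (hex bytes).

MEM[0x1b,0x11,0x1d,0x02,0x17] = bf cf 26 e0 71

  after D0: wrote 8B at 0x0c = e992f778e0cfbfdd
  after D1: wrote 8B at 0x15 = e992f778e0cfbfdd
  after D2: wrote 4B at 0x12 = e0cfbfdd
  after D3: wrote 6B at 0x14 = 5bfa07713fc1
  after D4: wrote 4B at 0x01 = 78e0cfe0
query mem[0x1b]=0xbf, mem[0x11]=0xcf, mem[0x1d]=0x26, mem[0x02]=0xe0, mem[0x17]=0x71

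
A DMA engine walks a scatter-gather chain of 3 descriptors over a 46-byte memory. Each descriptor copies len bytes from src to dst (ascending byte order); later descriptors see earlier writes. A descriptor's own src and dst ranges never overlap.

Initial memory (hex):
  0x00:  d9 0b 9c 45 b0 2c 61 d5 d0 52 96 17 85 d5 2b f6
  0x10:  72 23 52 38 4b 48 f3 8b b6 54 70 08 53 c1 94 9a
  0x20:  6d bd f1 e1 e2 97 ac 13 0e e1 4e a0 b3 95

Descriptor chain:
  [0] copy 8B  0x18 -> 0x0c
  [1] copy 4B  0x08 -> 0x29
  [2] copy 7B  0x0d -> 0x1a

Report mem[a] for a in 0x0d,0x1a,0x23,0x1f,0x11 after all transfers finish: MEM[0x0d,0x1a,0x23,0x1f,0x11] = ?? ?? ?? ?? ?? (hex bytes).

  after D0: wrote 8B at 0x0c = b654700853c1949a
  after D1: wrote 4B at 0x29 = d0529617
  after D2: wrote 7B at 0x1a = 54700853c1949a
query mem[0x0d]=0x54, mem[0x1a]=0x54, mem[0x23]=0xe1, mem[0x1f]=0x94, mem[0x11]=0xc1

MEM[0x0d,0x1a,0x23,0x1f,0x11] = 54 54 e1 94 c1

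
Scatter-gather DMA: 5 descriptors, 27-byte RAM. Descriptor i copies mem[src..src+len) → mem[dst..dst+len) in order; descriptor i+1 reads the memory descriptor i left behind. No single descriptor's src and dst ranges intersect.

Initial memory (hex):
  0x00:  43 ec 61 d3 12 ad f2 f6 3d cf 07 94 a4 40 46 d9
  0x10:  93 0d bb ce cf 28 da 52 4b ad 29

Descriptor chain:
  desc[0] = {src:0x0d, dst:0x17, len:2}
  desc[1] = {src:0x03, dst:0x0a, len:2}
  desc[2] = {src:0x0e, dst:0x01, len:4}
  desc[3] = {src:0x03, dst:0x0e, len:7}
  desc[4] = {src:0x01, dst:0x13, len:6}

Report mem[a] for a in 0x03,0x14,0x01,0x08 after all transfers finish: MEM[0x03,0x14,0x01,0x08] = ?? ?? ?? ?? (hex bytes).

[0] 0x0d->0x17 len=2 : 40 46
[1] 0x03->0x0a len=2 : d3 12
[2] 0x0e->0x01 len=4 : 46 d9 93 0d
[3] 0x03->0x0e len=7 : 93 0d ad f2 f6 3d cf
[4] 0x01->0x13 len=6 : 46 d9 93 0d ad f2
query mem[0x03]=0x93, mem[0x14]=0xd9, mem[0x01]=0x46, mem[0x08]=0x3d

MEM[0x03,0x14,0x01,0x08] = 93 d9 46 3d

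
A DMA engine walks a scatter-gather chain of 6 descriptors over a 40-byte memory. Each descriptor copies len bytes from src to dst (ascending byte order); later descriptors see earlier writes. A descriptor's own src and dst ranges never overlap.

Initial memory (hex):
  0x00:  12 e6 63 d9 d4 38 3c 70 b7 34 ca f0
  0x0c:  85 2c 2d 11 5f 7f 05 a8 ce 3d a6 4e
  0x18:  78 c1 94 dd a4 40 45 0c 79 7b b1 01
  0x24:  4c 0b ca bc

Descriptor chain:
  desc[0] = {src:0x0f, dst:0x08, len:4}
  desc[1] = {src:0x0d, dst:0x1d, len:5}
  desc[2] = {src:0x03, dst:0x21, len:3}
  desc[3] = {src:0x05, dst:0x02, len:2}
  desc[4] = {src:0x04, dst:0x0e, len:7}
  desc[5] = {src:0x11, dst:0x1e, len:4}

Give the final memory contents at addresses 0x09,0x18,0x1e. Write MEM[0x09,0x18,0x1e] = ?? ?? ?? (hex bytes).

MEM[0x09,0x18,0x1e] = 5f 78 70

D0: mem[0x08..0x0b] <- [11 5f 7f 05]
D1: mem[0x1d..0x21] <- [2c 2d 11 5f 7f]
D2: mem[0x21..0x23] <- [d9 d4 38]
D3: mem[0x02..0x03] <- [38 3c]
D4: mem[0x0e..0x14] <- [d4 38 3c 70 11 5f 7f]
D5: mem[0x1e..0x21] <- [70 11 5f 7f]
query mem[0x09]=0x5f, mem[0x18]=0x78, mem[0x1e]=0x70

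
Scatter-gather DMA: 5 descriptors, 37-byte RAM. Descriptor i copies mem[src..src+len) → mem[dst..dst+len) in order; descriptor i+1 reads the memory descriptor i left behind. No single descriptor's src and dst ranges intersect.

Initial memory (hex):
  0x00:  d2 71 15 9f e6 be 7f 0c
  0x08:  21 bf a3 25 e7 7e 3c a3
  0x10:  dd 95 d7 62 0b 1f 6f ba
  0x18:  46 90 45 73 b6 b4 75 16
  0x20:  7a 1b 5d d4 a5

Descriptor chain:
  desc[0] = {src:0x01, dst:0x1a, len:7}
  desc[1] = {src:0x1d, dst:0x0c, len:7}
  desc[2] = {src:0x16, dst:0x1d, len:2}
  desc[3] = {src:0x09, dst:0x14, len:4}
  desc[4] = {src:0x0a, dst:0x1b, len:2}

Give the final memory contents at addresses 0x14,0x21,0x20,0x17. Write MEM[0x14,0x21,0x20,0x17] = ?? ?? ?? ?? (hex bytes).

[0] 0x01->0x1a len=7 : 71 15 9f e6 be 7f 0c
[1] 0x1d->0x0c len=7 : e6 be 7f 0c 1b 5d d4
[2] 0x16->0x1d len=2 : 6f ba
[3] 0x09->0x14 len=4 : bf a3 25 e6
[4] 0x0a->0x1b len=2 : a3 25
query mem[0x14]=0xbf, mem[0x21]=0x1b, mem[0x20]=0x0c, mem[0x17]=0xe6

MEM[0x14,0x21,0x20,0x17] = bf 1b 0c e6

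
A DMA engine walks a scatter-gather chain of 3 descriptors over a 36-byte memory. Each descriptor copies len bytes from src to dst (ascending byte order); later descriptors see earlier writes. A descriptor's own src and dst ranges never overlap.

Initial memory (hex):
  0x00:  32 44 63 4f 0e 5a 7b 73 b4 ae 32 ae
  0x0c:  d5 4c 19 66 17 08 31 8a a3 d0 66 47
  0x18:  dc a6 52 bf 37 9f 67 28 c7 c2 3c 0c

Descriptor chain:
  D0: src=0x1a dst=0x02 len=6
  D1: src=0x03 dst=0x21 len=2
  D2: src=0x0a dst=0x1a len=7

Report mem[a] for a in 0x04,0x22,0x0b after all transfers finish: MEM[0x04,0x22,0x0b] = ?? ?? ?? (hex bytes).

[0] 0x1a->0x02 len=6 : 52 bf 37 9f 67 28
[1] 0x03->0x21 len=2 : bf 37
[2] 0x0a->0x1a len=7 : 32 ae d5 4c 19 66 17
query mem[0x04]=0x37, mem[0x22]=0x37, mem[0x0b]=0xae

MEM[0x04,0x22,0x0b] = 37 37 ae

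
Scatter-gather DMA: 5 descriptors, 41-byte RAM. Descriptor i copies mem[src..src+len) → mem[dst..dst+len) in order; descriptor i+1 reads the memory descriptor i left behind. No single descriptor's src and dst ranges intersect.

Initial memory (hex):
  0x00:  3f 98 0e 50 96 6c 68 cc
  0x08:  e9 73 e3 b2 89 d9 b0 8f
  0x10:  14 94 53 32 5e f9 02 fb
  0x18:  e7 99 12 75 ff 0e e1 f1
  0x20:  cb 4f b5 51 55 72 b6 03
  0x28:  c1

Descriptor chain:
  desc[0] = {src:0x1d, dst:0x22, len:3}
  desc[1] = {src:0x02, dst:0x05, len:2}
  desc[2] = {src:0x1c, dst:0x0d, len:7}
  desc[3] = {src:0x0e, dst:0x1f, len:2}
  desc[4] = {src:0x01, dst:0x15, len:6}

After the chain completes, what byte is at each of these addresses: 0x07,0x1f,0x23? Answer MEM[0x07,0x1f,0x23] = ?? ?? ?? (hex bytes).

MEM[0x07,0x1f,0x23] = cc 0e e1

[0] 0x1d->0x22 len=3 : 0e e1 f1
[1] 0x02->0x05 len=2 : 0e 50
[2] 0x1c->0x0d len=7 : ff 0e e1 f1 cb 4f 0e
[3] 0x0e->0x1f len=2 : 0e e1
[4] 0x01->0x15 len=6 : 98 0e 50 96 0e 50
query mem[0x07]=0xcc, mem[0x1f]=0x0e, mem[0x23]=0xe1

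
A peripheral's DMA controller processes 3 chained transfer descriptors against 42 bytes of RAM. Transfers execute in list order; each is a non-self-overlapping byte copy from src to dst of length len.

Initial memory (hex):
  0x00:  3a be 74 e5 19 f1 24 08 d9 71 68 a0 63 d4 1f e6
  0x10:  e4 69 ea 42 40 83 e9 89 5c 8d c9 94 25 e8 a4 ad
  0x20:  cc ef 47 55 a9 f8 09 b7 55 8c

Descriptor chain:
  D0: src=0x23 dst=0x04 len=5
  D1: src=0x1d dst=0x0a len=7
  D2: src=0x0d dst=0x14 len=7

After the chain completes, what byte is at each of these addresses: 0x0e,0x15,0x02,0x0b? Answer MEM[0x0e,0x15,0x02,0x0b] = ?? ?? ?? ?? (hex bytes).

MEM[0x0e,0x15,0x02,0x0b] = ef ef 74 a4

  after D0: wrote 5B at 0x04 = 55a9f809b7
  after D1: wrote 7B at 0x0a = e8a4adccef4755
  after D2: wrote 7B at 0x14 = ccef475569ea42
query mem[0x0e]=0xef, mem[0x15]=0xef, mem[0x02]=0x74, mem[0x0b]=0xa4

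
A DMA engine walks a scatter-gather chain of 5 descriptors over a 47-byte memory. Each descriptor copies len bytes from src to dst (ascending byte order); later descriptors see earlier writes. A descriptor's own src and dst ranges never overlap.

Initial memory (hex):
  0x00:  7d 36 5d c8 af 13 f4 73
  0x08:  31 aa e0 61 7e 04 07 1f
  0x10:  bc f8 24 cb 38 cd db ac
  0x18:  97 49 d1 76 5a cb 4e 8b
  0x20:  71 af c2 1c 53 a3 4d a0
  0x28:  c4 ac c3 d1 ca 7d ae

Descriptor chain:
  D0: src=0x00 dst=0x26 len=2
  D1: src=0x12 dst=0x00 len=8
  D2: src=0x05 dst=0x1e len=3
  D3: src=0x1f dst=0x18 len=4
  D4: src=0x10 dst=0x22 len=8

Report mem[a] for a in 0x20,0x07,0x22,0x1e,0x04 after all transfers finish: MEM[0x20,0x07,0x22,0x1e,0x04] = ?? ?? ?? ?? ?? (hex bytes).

  after D0: wrote 2B at 0x26 = 7d36
  after D1: wrote 8B at 0x00 = 24cb38cddbac9749
  after D2: wrote 3B at 0x1e = ac9749
  after D3: wrote 4B at 0x18 = 9749afc2
  after D4: wrote 8B at 0x22 = bcf824cb38cddbac
query mem[0x20]=0x49, mem[0x07]=0x49, mem[0x22]=0xbc, mem[0x1e]=0xac, mem[0x04]=0xdb

MEM[0x20,0x07,0x22,0x1e,0x04] = 49 49 bc ac db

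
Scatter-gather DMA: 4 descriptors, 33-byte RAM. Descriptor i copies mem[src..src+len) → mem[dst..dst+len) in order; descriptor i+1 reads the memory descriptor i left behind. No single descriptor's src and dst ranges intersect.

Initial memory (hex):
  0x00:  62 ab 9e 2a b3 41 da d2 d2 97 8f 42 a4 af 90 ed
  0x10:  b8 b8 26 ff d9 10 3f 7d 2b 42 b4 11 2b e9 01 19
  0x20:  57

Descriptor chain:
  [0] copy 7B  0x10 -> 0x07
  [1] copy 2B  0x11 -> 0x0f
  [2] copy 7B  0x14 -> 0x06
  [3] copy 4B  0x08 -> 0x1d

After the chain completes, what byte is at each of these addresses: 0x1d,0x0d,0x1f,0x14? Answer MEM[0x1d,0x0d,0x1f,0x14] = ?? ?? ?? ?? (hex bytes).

MEM[0x1d,0x0d,0x1f,0x14] = 3f 3f 2b d9

D0: mem[0x07..0x0d] <- [b8 b8 26 ff d9 10 3f]
D1: mem[0x0f..0x10] <- [b8 26]
D2: mem[0x06..0x0c] <- [d9 10 3f 7d 2b 42 b4]
D3: mem[0x1d..0x20] <- [3f 7d 2b 42]
query mem[0x1d]=0x3f, mem[0x0d]=0x3f, mem[0x1f]=0x2b, mem[0x14]=0xd9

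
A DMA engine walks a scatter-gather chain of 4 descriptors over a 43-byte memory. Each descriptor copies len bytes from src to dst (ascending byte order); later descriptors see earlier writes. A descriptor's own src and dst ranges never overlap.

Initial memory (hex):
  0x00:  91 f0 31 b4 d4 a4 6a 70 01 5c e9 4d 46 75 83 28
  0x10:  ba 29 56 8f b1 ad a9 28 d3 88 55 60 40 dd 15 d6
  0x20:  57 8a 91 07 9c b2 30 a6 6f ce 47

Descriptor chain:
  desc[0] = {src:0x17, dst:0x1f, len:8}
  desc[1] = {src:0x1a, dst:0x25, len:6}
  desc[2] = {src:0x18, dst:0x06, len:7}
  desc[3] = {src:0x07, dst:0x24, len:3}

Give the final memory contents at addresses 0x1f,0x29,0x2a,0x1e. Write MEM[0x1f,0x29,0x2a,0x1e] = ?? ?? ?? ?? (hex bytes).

[0] 0x17->0x1f len=8 : 28 d3 88 55 60 40 dd 15
[1] 0x1a->0x25 len=6 : 55 60 40 dd 15 28
[2] 0x18->0x06 len=7 : d3 88 55 60 40 dd 15
[3] 0x07->0x24 len=3 : 88 55 60
query mem[0x1f]=0x28, mem[0x29]=0x15, mem[0x2a]=0x28, mem[0x1e]=0x15

MEM[0x1f,0x29,0x2a,0x1e] = 28 15 28 15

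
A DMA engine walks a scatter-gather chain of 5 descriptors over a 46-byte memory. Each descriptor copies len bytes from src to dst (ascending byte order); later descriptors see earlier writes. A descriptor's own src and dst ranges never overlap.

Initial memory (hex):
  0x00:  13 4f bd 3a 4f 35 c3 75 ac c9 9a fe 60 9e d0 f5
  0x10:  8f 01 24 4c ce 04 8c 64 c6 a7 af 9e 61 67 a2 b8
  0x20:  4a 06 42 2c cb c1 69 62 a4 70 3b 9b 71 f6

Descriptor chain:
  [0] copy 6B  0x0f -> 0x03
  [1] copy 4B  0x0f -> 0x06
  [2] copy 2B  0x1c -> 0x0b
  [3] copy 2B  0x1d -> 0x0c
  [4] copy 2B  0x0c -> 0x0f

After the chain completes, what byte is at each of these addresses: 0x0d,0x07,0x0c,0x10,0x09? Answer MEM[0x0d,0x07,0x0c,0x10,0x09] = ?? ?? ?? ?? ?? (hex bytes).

  after D0: wrote 6B at 0x03 = f58f01244cce
  after D1: wrote 4B at 0x06 = f58f0124
  after D2: wrote 2B at 0x0b = 6167
  after D3: wrote 2B at 0x0c = 67a2
  after D4: wrote 2B at 0x0f = 67a2
query mem[0x0d]=0xa2, mem[0x07]=0x8f, mem[0x0c]=0x67, mem[0x10]=0xa2, mem[0x09]=0x24

MEM[0x0d,0x07,0x0c,0x10,0x09] = a2 8f 67 a2 24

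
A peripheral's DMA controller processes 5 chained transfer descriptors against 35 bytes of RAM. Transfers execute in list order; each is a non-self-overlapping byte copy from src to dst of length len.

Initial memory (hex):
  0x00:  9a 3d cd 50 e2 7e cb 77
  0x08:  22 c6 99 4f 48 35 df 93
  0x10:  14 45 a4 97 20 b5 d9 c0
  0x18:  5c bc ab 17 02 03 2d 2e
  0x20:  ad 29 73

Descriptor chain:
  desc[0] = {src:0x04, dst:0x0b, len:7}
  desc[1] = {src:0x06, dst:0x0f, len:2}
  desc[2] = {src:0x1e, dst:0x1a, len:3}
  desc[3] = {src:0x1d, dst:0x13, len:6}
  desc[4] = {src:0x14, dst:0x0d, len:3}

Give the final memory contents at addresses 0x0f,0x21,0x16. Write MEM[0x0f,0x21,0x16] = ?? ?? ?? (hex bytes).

D0: mem[0x0b..0x11] <- [e2 7e cb 77 22 c6 99]
D1: mem[0x0f..0x10] <- [cb 77]
D2: mem[0x1a..0x1c] <- [2d 2e ad]
D3: mem[0x13..0x18] <- [03 2d 2e ad 29 73]
D4: mem[0x0d..0x0f] <- [2d 2e ad]
query mem[0x0f]=0xad, mem[0x21]=0x29, mem[0x16]=0xad

MEM[0x0f,0x21,0x16] = ad 29 ad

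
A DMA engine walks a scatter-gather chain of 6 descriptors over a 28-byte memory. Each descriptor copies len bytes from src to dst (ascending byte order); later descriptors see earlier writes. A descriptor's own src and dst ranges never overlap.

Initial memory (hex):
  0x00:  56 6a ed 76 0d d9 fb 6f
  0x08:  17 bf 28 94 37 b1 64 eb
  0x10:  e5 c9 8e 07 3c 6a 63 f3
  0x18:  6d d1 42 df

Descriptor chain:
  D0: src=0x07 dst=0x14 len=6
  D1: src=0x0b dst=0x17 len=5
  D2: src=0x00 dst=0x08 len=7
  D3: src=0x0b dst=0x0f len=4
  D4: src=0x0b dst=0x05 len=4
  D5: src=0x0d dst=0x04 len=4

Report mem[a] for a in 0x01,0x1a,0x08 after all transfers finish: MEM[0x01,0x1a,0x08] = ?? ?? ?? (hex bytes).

[0] 0x07->0x14 len=6 : 6f 17 bf 28 94 37
[1] 0x0b->0x17 len=5 : 94 37 b1 64 eb
[2] 0x00->0x08 len=7 : 56 6a ed 76 0d d9 fb
[3] 0x0b->0x0f len=4 : 76 0d d9 fb
[4] 0x0b->0x05 len=4 : 76 0d d9 fb
[5] 0x0d->0x04 len=4 : d9 fb 76 0d
query mem[0x01]=0x6a, mem[0x1a]=0x64, mem[0x08]=0xfb

MEM[0x01,0x1a,0x08] = 6a 64 fb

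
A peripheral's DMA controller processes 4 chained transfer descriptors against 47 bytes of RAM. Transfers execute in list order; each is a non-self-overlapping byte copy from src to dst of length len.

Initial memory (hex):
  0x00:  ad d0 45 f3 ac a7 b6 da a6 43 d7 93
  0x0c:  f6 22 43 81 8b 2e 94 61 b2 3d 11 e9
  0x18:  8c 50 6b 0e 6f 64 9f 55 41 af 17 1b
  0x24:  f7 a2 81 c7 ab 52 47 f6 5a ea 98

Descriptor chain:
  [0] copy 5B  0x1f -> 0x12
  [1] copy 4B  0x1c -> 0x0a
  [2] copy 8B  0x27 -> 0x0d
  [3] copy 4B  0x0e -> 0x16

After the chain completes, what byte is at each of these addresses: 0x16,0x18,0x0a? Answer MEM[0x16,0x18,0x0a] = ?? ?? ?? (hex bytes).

MEM[0x16,0x18,0x0a] = ab 47 6f

D0: mem[0x12..0x16] <- [55 41 af 17 1b]
D1: mem[0x0a..0x0d] <- [6f 64 9f 55]
D2: mem[0x0d..0x14] <- [c7 ab 52 47 f6 5a ea 98]
D3: mem[0x16..0x19] <- [ab 52 47 f6]
query mem[0x16]=0xab, mem[0x18]=0x47, mem[0x0a]=0x6f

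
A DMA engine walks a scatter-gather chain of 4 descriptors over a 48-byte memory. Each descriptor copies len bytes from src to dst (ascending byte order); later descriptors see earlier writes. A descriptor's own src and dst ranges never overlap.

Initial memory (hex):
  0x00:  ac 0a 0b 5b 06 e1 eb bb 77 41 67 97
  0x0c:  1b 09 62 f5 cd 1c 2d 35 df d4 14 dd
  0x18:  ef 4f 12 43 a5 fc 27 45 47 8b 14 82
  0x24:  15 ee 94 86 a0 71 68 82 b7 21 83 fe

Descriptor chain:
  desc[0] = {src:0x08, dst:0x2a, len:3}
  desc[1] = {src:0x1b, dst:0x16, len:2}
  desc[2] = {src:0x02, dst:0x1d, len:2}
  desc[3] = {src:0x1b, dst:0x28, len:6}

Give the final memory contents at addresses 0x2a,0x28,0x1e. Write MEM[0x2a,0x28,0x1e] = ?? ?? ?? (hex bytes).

MEM[0x2a,0x28,0x1e] = 0b 43 5b

D0: mem[0x2a..0x2c] <- [77 41 67]
D1: mem[0x16..0x17] <- [43 a5]
D2: mem[0x1d..0x1e] <- [0b 5b]
D3: mem[0x28..0x2d] <- [43 a5 0b 5b 45 47]
query mem[0x2a]=0x0b, mem[0x28]=0x43, mem[0x1e]=0x5b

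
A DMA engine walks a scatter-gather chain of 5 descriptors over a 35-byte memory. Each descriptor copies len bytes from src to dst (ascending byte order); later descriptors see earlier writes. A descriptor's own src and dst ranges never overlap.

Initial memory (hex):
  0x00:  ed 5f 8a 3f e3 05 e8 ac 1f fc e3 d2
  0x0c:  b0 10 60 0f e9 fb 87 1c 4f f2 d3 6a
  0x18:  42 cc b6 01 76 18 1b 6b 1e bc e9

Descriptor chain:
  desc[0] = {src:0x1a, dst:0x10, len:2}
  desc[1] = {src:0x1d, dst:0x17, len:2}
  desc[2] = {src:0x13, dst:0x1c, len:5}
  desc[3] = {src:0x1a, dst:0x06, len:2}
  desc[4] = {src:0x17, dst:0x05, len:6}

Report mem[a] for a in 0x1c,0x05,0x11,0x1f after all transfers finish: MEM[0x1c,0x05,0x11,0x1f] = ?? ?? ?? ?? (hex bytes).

MEM[0x1c,0x05,0x11,0x1f] = 1c 18 01 d3

  after D0: wrote 2B at 0x10 = b601
  after D1: wrote 2B at 0x17 = 181b
  after D2: wrote 5B at 0x1c = 1c4ff2d318
  after D3: wrote 2B at 0x06 = b601
  after D4: wrote 6B at 0x05 = 181bccb6011c
query mem[0x1c]=0x1c, mem[0x05]=0x18, mem[0x11]=0x01, mem[0x1f]=0xd3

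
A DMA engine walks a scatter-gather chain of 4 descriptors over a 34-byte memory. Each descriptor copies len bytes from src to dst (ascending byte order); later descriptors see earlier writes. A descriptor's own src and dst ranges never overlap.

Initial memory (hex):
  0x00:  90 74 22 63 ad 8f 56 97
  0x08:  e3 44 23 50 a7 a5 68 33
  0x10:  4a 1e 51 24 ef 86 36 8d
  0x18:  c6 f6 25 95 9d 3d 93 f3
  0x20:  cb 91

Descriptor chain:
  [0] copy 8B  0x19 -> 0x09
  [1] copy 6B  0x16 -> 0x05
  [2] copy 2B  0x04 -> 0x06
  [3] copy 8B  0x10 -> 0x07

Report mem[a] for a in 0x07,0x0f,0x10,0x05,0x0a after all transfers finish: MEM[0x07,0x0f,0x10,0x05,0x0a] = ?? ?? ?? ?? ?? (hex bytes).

[0] 0x19->0x09 len=8 : f6 25 95 9d 3d 93 f3 cb
[1] 0x16->0x05 len=6 : 36 8d c6 f6 25 95
[2] 0x04->0x06 len=2 : ad 36
[3] 0x10->0x07 len=8 : cb 1e 51 24 ef 86 36 8d
query mem[0x07]=0xcb, mem[0x0f]=0xf3, mem[0x10]=0xcb, mem[0x05]=0x36, mem[0x0a]=0x24

MEM[0x07,0x0f,0x10,0x05,0x0a] = cb f3 cb 36 24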